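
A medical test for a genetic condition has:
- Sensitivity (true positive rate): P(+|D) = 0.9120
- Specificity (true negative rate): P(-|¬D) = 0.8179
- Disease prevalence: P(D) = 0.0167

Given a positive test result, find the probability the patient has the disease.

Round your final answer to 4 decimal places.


Let D = has disease, + = positive test

Given:
- P(D) = 0.0167 (prevalence)
- P(+|D) = 0.9120 (sensitivity)
- P(-|¬D) = 0.8179 (specificity)
- P(+|¬D) = 0.1821 (false positive rate = 1 - specificity)

Step 1: Find P(+)
P(+) = P(+|D)P(D) + P(+|¬D)P(¬D)
     = 0.9120 × 0.0167 + 0.1821 × 0.9833
     = 0.01523040 + 0.17905893
     = 0.19428933

Step 2: Apply Bayes' theorem for P(D|+)
P(D|+) = P(+|D)P(D) / P(+)
       = 0.01523040 / 0.19428933
       = 0.0784


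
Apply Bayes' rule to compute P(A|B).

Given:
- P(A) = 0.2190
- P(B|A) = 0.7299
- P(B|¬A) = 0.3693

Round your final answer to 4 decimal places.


Bayes' theorem: P(A|B) = P(B|A) × P(A) / P(B)

Step 1: Calculate P(B) using law of total probability
P(B) = P(B|A)P(A) + P(B|¬A)P(¬A)
     = 0.7299 × 0.2190 + 0.3693 × 0.7810
     = 0.15984810 + 0.28842330
     = 0.44827140

Step 2: Apply Bayes' theorem
P(A|B) = P(B|A) × P(A) / P(B)
       = 0.15984810 / 0.44827140
       = 0.3566


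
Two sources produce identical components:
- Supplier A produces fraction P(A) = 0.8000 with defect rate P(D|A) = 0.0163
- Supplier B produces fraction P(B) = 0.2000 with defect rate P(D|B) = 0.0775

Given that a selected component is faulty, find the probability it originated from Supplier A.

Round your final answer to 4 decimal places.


Let A = from Supplier A, D = faulty

Given:
- P(A) = 0.8000, P(B) = 0.2000
- P(D|A) = 0.0163, P(D|B) = 0.0775

Step 1: Find P(D)
P(D) = P(D|A)P(A) + P(D|B)P(B)
     = 0.0163 × 0.8000 + 0.0775 × 0.2000
     = 0.01304000 + 0.01550000
     = 0.02854000

Step 2: Apply Bayes' theorem
P(A|D) = P(D|A)P(A) / P(D)
       = 0.01304000 / 0.02854000
       = 0.4569


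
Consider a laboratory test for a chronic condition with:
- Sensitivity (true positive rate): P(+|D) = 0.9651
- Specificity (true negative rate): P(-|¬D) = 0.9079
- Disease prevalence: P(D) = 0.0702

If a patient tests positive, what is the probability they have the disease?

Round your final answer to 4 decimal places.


Let D = has disease, + = positive test

Given:
- P(D) = 0.0702 (prevalence)
- P(+|D) = 0.9651 (sensitivity)
- P(-|¬D) = 0.9079 (specificity)
- P(+|¬D) = 0.0921 (false positive rate = 1 - specificity)

Step 1: Find P(+)
P(+) = P(+|D)P(D) + P(+|¬D)P(¬D)
     = 0.9651 × 0.0702 + 0.0921 × 0.9298
     = 0.06775002 + 0.08563458
     = 0.15338460

Step 2: Apply Bayes' theorem for P(D|+)
P(D|+) = P(+|D)P(D) / P(+)
       = 0.06775002 / 0.15338460
       = 0.4417


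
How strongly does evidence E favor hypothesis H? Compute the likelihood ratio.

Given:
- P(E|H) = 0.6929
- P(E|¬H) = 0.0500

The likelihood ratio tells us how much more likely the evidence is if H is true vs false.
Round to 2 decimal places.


Likelihood Ratio (LR) = P(E|H) / P(E|¬H)

LR = 0.6929 / 0.0500
   = 13.86

The evidence is 13.86 times more likely if H is true than if H is false.
Since LR > 1, the evidence supports H over ¬H.


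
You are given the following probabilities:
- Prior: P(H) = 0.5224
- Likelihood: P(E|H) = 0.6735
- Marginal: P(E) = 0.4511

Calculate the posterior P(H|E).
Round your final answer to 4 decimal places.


Using Bayes' theorem:

P(H|E) = P(E|H) × P(H) / P(E)
       = 0.6735 × 0.5224 / 0.4511
       = 0.35183640 / 0.4511
       = 0.7800

The evidence strengthens our belief in H.
Prior: 0.5224 → Posterior: 0.7800


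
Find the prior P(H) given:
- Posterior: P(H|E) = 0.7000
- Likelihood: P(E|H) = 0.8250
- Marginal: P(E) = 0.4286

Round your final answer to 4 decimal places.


From Bayes' theorem: P(H|E) = P(E|H) × P(H) / P(E)

Rearranging for P(H):
P(H) = P(H|E) × P(E) / P(E|H)
     = 0.7000 × 0.4286 / 0.8250
     = 0.30002000 / 0.8250
     = 0.3637


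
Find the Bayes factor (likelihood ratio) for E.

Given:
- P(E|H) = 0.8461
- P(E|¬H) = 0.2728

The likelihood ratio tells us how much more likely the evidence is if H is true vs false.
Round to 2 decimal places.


Likelihood Ratio (LR) = P(E|H) / P(E|¬H)

LR = 0.8461 / 0.2728
   = 3.10

The evidence is 3.10 times more likely if H is true than if H is false.
Since LR > 1, the evidence supports H over ¬H.


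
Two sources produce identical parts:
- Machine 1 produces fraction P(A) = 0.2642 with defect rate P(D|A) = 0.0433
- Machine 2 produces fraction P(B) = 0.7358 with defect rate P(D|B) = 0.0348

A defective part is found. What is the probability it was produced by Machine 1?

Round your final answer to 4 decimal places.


Let A = from Machine 1, D = defective

Given:
- P(A) = 0.2642, P(B) = 0.7358
- P(D|A) = 0.0433, P(D|B) = 0.0348

Step 1: Find P(D)
P(D) = P(D|A)P(A) + P(D|B)P(B)
     = 0.0433 × 0.2642 + 0.0348 × 0.7358
     = 0.01143986 + 0.02560584
     = 0.03704570

Step 2: Apply Bayes' theorem
P(A|D) = P(D|A)P(A) / P(D)
       = 0.01143986 / 0.03704570
       = 0.3088


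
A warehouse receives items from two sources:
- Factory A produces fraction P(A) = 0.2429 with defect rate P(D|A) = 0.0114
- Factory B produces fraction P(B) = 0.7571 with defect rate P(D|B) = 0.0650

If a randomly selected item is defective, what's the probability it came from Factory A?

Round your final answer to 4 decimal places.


Let A = from Factory A, D = defective

Given:
- P(A) = 0.2429, P(B) = 0.7571
- P(D|A) = 0.0114, P(D|B) = 0.0650

Step 1: Find P(D)
P(D) = P(D|A)P(A) + P(D|B)P(B)
     = 0.0114 × 0.2429 + 0.0650 × 0.7571
     = 0.00276906 + 0.04921150
     = 0.05198056

Step 2: Apply Bayes' theorem
P(A|D) = P(D|A)P(A) / P(D)
       = 0.00276906 / 0.05198056
       = 0.0533


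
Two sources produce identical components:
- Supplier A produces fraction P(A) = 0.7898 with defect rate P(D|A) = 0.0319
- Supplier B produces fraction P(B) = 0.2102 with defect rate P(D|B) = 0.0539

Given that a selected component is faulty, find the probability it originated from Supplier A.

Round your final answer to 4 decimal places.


Let A = from Supplier A, D = faulty

Given:
- P(A) = 0.7898, P(B) = 0.2102
- P(D|A) = 0.0319, P(D|B) = 0.0539

Step 1: Find P(D)
P(D) = P(D|A)P(A) + P(D|B)P(B)
     = 0.0319 × 0.7898 + 0.0539 × 0.2102
     = 0.02519462 + 0.01132978
     = 0.03652440

Step 2: Apply Bayes' theorem
P(A|D) = P(D|A)P(A) / P(D)
       = 0.02519462 / 0.03652440
       = 0.6898


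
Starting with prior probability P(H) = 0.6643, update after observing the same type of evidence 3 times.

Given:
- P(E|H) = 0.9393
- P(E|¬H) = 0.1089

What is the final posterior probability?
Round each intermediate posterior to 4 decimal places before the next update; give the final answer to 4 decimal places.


Sequential Bayesian updating:

Initial prior: P(H) = 0.6643

Update 1:
  P(E) = 0.9393 × 0.6643 + 0.1089 × 0.3357 = 0.62397699 + 0.03655773 = 0.66053472
  P(H|E) = 0.62397699 / 0.66053472 = 0.9447

Update 2:
  P(E) = 0.9393 × 0.9447 + 0.1089 × 0.0553 = 0.88735671 + 0.00602217 = 0.89337888
  P(H|E) = 0.88735671 / 0.89337888 = 0.9933

Update 3:
  P(E) = 0.9393 × 0.9933 + 0.1089 × 0.0067 = 0.93300669 + 0.00072963 = 0.93373632
  P(H|E) = 0.93300669 / 0.93373632 = 0.9992

Final posterior: 0.9992


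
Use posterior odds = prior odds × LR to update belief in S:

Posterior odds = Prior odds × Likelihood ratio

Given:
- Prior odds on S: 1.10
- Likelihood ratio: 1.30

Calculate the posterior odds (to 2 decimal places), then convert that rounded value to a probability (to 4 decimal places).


Step 1: Calculate posterior odds
Posterior odds = Prior odds × LR
               = 1.10 × 1.30
               = 1.43

Step 2: Convert to probability
P(S|E) = Posterior odds / (1 + Posterior odds)
       = 1.43 / (1 + 1.43)
       = 1.43 / 2.43
       = 0.5885

The evidence increased P(S) from 0.5238 to 0.5885.


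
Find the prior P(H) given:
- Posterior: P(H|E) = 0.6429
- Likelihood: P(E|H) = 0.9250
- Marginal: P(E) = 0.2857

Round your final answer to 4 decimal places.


From Bayes' theorem: P(H|E) = P(E|H) × P(H) / P(E)

Rearranging for P(H):
P(H) = P(H|E) × P(E) / P(E|H)
     = 0.6429 × 0.2857 / 0.9250
     = 0.18367653 / 0.9250
     = 0.1986


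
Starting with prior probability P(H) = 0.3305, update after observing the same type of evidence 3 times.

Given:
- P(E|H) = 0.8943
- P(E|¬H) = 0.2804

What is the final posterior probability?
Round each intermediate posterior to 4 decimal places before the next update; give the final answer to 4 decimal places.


Sequential Bayesian updating:

Initial prior: P(H) = 0.3305

Update 1:
  P(E) = 0.8943 × 0.3305 + 0.2804 × 0.6695 = 0.29556615 + 0.18772780 = 0.48329395
  P(H|E) = 0.29556615 / 0.48329395 = 0.6116

Update 2:
  P(E) = 0.8943 × 0.6116 + 0.2804 × 0.3884 = 0.54695388 + 0.10890736 = 0.65586124
  P(H|E) = 0.54695388 / 0.65586124 = 0.8339

Update 3:
  P(E) = 0.8943 × 0.8339 + 0.2804 × 0.1661 = 0.74575677 + 0.04657444 = 0.79233121
  P(H|E) = 0.74575677 / 0.79233121 = 0.9412

Final posterior: 0.9412


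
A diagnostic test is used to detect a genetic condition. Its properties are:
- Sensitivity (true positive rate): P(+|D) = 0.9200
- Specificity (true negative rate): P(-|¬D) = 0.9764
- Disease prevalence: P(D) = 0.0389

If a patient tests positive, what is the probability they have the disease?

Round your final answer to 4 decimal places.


Let D = has disease, + = positive test

Given:
- P(D) = 0.0389 (prevalence)
- P(+|D) = 0.9200 (sensitivity)
- P(-|¬D) = 0.9764 (specificity)
- P(+|¬D) = 0.0236 (false positive rate = 1 - specificity)

Step 1: Find P(+)
P(+) = P(+|D)P(D) + P(+|¬D)P(¬D)
     = 0.9200 × 0.0389 + 0.0236 × 0.9611
     = 0.03578800 + 0.02268196
     = 0.05846996

Step 2: Apply Bayes' theorem for P(D|+)
P(D|+) = P(+|D)P(D) / P(+)
       = 0.03578800 / 0.05846996
       = 0.6121


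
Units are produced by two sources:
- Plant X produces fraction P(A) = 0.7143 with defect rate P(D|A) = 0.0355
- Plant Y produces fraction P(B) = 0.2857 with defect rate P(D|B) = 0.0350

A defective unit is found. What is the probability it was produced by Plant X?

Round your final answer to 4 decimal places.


Let A = from Plant X, D = defective

Given:
- P(A) = 0.7143, P(B) = 0.2857
- P(D|A) = 0.0355, P(D|B) = 0.0350

Step 1: Find P(D)
P(D) = P(D|A)P(A) + P(D|B)P(B)
     = 0.0355 × 0.7143 + 0.0350 × 0.2857
     = 0.02535765 + 0.00999950
     = 0.03535715

Step 2: Apply Bayes' theorem
P(A|D) = P(D|A)P(A) / P(D)
       = 0.02535765 / 0.03535715
       = 0.7172


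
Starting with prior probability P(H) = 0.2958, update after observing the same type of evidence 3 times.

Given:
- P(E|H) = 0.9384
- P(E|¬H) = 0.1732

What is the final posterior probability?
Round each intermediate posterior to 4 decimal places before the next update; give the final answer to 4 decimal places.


Sequential Bayesian updating:

Initial prior: P(H) = 0.2958

Update 1:
  P(E) = 0.9384 × 0.2958 + 0.1732 × 0.7042 = 0.27757872 + 0.12196744 = 0.39954616
  P(H|E) = 0.27757872 / 0.39954616 = 0.6947

Update 2:
  P(E) = 0.9384 × 0.6947 + 0.1732 × 0.3053 = 0.65190648 + 0.05287796 = 0.70478444
  P(H|E) = 0.65190648 / 0.70478444 = 0.9250

Update 3:
  P(E) = 0.9384 × 0.9250 + 0.1732 × 0.0750 = 0.86802000 + 0.01299000 = 0.88101000
  P(H|E) = 0.86802000 / 0.88101000 = 0.9853

Final posterior: 0.9853


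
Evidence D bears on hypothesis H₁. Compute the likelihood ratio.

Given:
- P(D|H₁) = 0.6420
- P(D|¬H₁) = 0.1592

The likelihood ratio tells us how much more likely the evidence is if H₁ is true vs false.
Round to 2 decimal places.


Likelihood Ratio (LR) = P(D|H₁) / P(D|¬H₁)

LR = 0.6420 / 0.1592
   = 4.03

The evidence is 4.03 times more likely if H₁ is true than if H₁ is false.
Since LR > 1, the evidence supports H₁ over ¬H₁.


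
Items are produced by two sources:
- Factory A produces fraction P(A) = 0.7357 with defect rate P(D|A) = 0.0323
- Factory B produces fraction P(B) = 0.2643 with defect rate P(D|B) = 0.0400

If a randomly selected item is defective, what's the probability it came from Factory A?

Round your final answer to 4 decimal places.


Let A = from Factory A, D = defective

Given:
- P(A) = 0.7357, P(B) = 0.2643
- P(D|A) = 0.0323, P(D|B) = 0.0400

Step 1: Find P(D)
P(D) = P(D|A)P(A) + P(D|B)P(B)
     = 0.0323 × 0.7357 + 0.0400 × 0.2643
     = 0.02376311 + 0.01057200
     = 0.03433511

Step 2: Apply Bayes' theorem
P(A|D) = P(D|A)P(A) / P(D)
       = 0.02376311 / 0.03433511
       = 0.6921


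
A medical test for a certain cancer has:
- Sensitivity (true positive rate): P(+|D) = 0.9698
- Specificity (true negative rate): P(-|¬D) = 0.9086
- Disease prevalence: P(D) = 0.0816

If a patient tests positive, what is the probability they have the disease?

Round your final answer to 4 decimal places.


Let D = has disease, + = positive test

Given:
- P(D) = 0.0816 (prevalence)
- P(+|D) = 0.9698 (sensitivity)
- P(-|¬D) = 0.9086 (specificity)
- P(+|¬D) = 0.0914 (false positive rate = 1 - specificity)

Step 1: Find P(+)
P(+) = P(+|D)P(D) + P(+|¬D)P(¬D)
     = 0.9698 × 0.0816 + 0.0914 × 0.9184
     = 0.07913568 + 0.08394176
     = 0.16307744

Step 2: Apply Bayes' theorem for P(D|+)
P(D|+) = P(+|D)P(D) / P(+)
       = 0.07913568 / 0.16307744
       = 0.4853


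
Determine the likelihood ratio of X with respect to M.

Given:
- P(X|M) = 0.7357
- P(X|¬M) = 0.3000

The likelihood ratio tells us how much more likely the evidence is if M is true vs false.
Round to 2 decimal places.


Likelihood Ratio (LR) = P(X|M) / P(X|¬M)

LR = 0.7357 / 0.3000
   = 2.45

The evidence is 2.45 times more likely if M is true than if M is false.
Because LR exceeds 1, X is evidence for M.


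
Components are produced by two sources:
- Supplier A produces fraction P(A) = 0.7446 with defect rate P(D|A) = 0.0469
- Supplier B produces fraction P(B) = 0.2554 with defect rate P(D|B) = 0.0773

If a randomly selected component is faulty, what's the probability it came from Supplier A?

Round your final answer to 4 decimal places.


Let A = from Supplier A, D = faulty

Given:
- P(A) = 0.7446, P(B) = 0.2554
- P(D|A) = 0.0469, P(D|B) = 0.0773

Step 1: Find P(D)
P(D) = P(D|A)P(A) + P(D|B)P(B)
     = 0.0469 × 0.7446 + 0.0773 × 0.2554
     = 0.03492174 + 0.01974242
     = 0.05466416

Step 2: Apply Bayes' theorem
P(A|D) = P(D|A)P(A) / P(D)
       = 0.03492174 / 0.05466416
       = 0.6388


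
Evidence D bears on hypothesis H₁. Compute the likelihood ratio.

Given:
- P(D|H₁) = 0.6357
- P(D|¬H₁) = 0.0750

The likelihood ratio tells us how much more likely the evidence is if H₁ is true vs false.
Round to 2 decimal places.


Likelihood Ratio (LR) = P(D|H₁) / P(D|¬H₁)

LR = 0.6357 / 0.0750
   = 8.48

The evidence is 8.48 times more likely if H₁ is true than if H₁ is false.
LR > 1, so observing D raises the odds in favor of H₁.


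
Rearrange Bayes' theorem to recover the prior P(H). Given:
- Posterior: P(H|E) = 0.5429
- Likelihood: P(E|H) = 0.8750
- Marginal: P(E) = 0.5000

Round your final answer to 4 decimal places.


From Bayes' theorem: P(H|E) = P(E|H) × P(H) / P(E)

Rearranging for P(H):
P(H) = P(H|E) × P(E) / P(E|H)
     = 0.5429 × 0.5000 / 0.8750
     = 0.27145000 / 0.8750
     = 0.3102


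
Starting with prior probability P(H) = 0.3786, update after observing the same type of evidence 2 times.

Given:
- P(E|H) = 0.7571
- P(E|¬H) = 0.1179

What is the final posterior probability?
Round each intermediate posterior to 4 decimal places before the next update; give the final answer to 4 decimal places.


Sequential Bayesian updating:

Initial prior: P(H) = 0.3786

Update 1:
  P(E) = 0.7571 × 0.3786 + 0.1179 × 0.6214 = 0.28663806 + 0.07326306 = 0.35990112
  P(H|E) = 0.28663806 / 0.35990112 = 0.7964

Update 2:
  P(E) = 0.7571 × 0.7964 + 0.1179 × 0.2036 = 0.60295444 + 0.02400444 = 0.62695888
  P(H|E) = 0.60295444 / 0.62695888 = 0.9617

Final posterior: 0.9617


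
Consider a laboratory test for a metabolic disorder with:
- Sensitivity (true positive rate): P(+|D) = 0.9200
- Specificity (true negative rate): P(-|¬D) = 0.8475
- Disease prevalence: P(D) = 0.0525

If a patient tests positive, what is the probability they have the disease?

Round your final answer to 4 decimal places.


Let D = has disease, + = positive test

Given:
- P(D) = 0.0525 (prevalence)
- P(+|D) = 0.9200 (sensitivity)
- P(-|¬D) = 0.8475 (specificity)
- P(+|¬D) = 0.1525 (false positive rate = 1 - specificity)

Step 1: Find P(+)
P(+) = P(+|D)P(D) + P(+|¬D)P(¬D)
     = 0.9200 × 0.0525 + 0.1525 × 0.9475
     = 0.04830000 + 0.14449375
     = 0.19279375

Step 2: Apply Bayes' theorem for P(D|+)
P(D|+) = P(+|D)P(D) / P(+)
       = 0.04830000 / 0.19279375
       = 0.2505


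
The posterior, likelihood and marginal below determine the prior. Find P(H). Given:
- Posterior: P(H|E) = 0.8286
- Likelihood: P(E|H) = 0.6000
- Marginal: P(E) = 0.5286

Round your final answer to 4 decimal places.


From Bayes' theorem: P(H|E) = P(E|H) × P(H) / P(E)

Rearranging for P(H):
P(H) = P(H|E) × P(E) / P(E|H)
     = 0.8286 × 0.5286 / 0.6000
     = 0.43799796 / 0.6000
     = 0.7300


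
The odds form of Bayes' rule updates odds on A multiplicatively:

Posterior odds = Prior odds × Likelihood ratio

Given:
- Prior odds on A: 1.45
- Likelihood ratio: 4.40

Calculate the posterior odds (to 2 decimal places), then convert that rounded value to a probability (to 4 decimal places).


Step 1: Calculate posterior odds
Posterior odds = Prior odds × LR
               = 1.45 × 4.40
               = 6.38

Step 2: Convert to probability
P(A|E) = Posterior odds / (1 + Posterior odds)
       = 6.38 / (1 + 6.38)
       = 6.38 / 7.38
       = 0.8645

The evidence increased P(A) from 0.5918 to 0.8645.


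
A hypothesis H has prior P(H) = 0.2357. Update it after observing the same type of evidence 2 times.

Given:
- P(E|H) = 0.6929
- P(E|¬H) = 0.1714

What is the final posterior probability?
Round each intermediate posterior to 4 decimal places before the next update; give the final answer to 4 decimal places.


Sequential Bayesian updating:

Initial prior: P(H) = 0.2357

Update 1:
  P(E) = 0.6929 × 0.2357 + 0.1714 × 0.7643 = 0.16331653 + 0.13100102 = 0.29431755
  P(H|E) = 0.16331653 / 0.29431755 = 0.5549

Update 2:
  P(E) = 0.6929 × 0.5549 + 0.1714 × 0.4451 = 0.38449021 + 0.07629014 = 0.46078035
  P(H|E) = 0.38449021 / 0.46078035 = 0.8344

Final posterior: 0.8344


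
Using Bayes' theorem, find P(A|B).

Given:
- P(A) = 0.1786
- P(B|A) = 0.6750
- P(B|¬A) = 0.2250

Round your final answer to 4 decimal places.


Bayes' theorem: P(A|B) = P(B|A) × P(A) / P(B)

Step 1: Calculate P(B) using law of total probability
P(B) = P(B|A)P(A) + P(B|¬A)P(¬A)
     = 0.6750 × 0.1786 + 0.2250 × 0.8214
     = 0.12055500 + 0.18481500
     = 0.30537000

Step 2: Apply Bayes' theorem
P(A|B) = P(B|A) × P(A) / P(B)
       = 0.12055500 / 0.30537000
       = 0.3948


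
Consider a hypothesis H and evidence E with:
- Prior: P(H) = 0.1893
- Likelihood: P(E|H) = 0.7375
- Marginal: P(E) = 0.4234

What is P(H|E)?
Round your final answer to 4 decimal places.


Using Bayes' theorem:

P(H|E) = P(E|H) × P(H) / P(E)
       = 0.7375 × 0.1893 / 0.4234
       = 0.13960875 / 0.4234
       = 0.3297

The evidence strengthens our belief in H.
Prior: 0.1893 → Posterior: 0.3297


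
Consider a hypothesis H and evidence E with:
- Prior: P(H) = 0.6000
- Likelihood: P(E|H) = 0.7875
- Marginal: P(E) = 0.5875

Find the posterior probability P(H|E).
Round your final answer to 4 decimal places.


Using Bayes' theorem:

P(H|E) = P(E|H) × P(H) / P(E)
       = 0.7875 × 0.6000 / 0.5875
       = 0.47250000 / 0.5875
       = 0.8043

The evidence strengthens our belief in H.
Prior: 0.6000 → Posterior: 0.8043


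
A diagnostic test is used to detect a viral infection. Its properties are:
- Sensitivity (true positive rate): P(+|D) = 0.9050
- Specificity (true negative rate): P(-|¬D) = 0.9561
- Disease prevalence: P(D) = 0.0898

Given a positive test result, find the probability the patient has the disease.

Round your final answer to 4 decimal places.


Let D = has disease, + = positive test

Given:
- P(D) = 0.0898 (prevalence)
- P(+|D) = 0.9050 (sensitivity)
- P(-|¬D) = 0.9561 (specificity)
- P(+|¬D) = 0.0439 (false positive rate = 1 - specificity)

Step 1: Find P(+)
P(+) = P(+|D)P(D) + P(+|¬D)P(¬D)
     = 0.9050 × 0.0898 + 0.0439 × 0.9102
     = 0.08126900 + 0.03995778
     = 0.12122678

Step 2: Apply Bayes' theorem for P(D|+)
P(D|+) = P(+|D)P(D) / P(+)
       = 0.08126900 / 0.12122678
       = 0.6704


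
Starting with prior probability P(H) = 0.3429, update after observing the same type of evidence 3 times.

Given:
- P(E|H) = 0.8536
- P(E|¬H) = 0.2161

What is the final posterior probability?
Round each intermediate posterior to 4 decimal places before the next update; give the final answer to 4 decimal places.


Sequential Bayesian updating:

Initial prior: P(H) = 0.3429

Update 1:
  P(E) = 0.8536 × 0.3429 + 0.2161 × 0.6571 = 0.29269944 + 0.14199931 = 0.43469875
  P(H|E) = 0.29269944 / 0.43469875 = 0.6733

Update 2:
  P(E) = 0.8536 × 0.6733 + 0.2161 × 0.3267 = 0.57472888 + 0.07059987 = 0.64532875
  P(H|E) = 0.57472888 / 0.64532875 = 0.8906

Update 3:
  P(E) = 0.8536 × 0.8906 + 0.2161 × 0.1094 = 0.76021616 + 0.02364134 = 0.78385750
  P(H|E) = 0.76021616 / 0.78385750 = 0.9698

Final posterior: 0.9698


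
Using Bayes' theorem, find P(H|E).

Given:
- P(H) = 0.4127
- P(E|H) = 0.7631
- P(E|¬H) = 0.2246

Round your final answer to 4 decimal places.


Bayes' theorem: P(H|E) = P(E|H) × P(H) / P(E)

Step 1: Calculate P(E) using law of total probability
P(E) = P(E|H)P(H) + P(E|¬H)P(¬H)
     = 0.7631 × 0.4127 + 0.2246 × 0.5873
     = 0.31493137 + 0.13190758
     = 0.44683895

Step 2: Apply Bayes' theorem
P(H|E) = P(E|H) × P(H) / P(E)
       = 0.31493137 / 0.44683895
       = 0.7048


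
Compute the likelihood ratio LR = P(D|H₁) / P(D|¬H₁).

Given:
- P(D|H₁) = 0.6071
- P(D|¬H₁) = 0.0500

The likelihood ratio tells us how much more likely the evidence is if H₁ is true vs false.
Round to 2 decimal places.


Likelihood Ratio (LR) = P(D|H₁) / P(D|¬H₁)

LR = 0.6071 / 0.0500
   = 12.14

The evidence is 12.14 times more likely if H₁ is true than if H₁ is false.
Since LR > 1, the evidence supports H₁ over ¬H₁.


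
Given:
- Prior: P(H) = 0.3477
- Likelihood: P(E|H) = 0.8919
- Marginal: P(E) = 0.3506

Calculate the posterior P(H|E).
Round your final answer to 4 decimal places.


Using Bayes' theorem:

P(H|E) = P(E|H) × P(H) / P(E)
       = 0.8919 × 0.3477 / 0.3506
       = 0.31011363 / 0.3506
       = 0.8845

The evidence strengthens our belief in H.
Prior: 0.3477 → Posterior: 0.8845


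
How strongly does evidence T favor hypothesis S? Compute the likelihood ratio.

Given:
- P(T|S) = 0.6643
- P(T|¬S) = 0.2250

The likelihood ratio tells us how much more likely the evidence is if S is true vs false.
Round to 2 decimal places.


Likelihood Ratio (LR) = P(T|S) / P(T|¬S)

LR = 0.6643 / 0.2250
   = 2.95

The evidence is 2.95 times more likely if S is true than if S is false.
LR > 1, so observing T raises the odds in favor of S.


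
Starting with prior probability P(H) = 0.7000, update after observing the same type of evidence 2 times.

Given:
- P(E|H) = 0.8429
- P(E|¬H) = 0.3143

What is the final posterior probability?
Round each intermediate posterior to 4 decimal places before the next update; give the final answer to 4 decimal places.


Sequential Bayesian updating:

Initial prior: P(H) = 0.7000

Update 1:
  P(E) = 0.8429 × 0.7000 + 0.3143 × 0.3000 = 0.59003000 + 0.09429000 = 0.68432000
  P(H|E) = 0.59003000 / 0.68432000 = 0.8622

Update 2:
  P(E) = 0.8429 × 0.8622 + 0.3143 × 0.1378 = 0.72674838 + 0.04331054 = 0.77005892
  P(H|E) = 0.72674838 / 0.77005892 = 0.9438

Final posterior: 0.9438


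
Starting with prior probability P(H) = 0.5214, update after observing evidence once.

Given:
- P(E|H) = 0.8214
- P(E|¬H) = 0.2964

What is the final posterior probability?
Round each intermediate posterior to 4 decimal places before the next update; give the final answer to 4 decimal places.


Sequential Bayesian updating:

Initial prior: P(H) = 0.5214

Update 1:
  P(E) = 0.8214 × 0.5214 + 0.2964 × 0.4786 = 0.42827796 + 0.14185704 = 0.57013500
  P(H|E) = 0.42827796 / 0.57013500 = 0.7512

Final posterior: 0.7512


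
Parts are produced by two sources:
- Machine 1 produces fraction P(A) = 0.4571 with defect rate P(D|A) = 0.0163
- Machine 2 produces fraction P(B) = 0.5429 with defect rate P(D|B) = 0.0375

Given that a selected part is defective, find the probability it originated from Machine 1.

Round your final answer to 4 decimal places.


Let A = from Machine 1, D = defective

Given:
- P(A) = 0.4571, P(B) = 0.5429
- P(D|A) = 0.0163, P(D|B) = 0.0375

Step 1: Find P(D)
P(D) = P(D|A)P(A) + P(D|B)P(B)
     = 0.0163 × 0.4571 + 0.0375 × 0.5429
     = 0.00745073 + 0.02035875
     = 0.02780948

Step 2: Apply Bayes' theorem
P(A|D) = P(D|A)P(A) / P(D)
       = 0.00745073 / 0.02780948
       = 0.2679


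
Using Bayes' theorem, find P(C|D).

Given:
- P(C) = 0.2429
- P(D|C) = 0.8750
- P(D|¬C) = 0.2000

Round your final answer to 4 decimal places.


Bayes' theorem: P(C|D) = P(D|C) × P(C) / P(D)

Step 1: Calculate P(D) using law of total probability
P(D) = P(D|C)P(C) + P(D|¬C)P(¬C)
     = 0.8750 × 0.2429 + 0.2000 × 0.7571
     = 0.21253750 + 0.15142000
     = 0.36395750

Step 2: Apply Bayes' theorem
P(C|D) = P(D|C) × P(C) / P(D)
       = 0.21253750 / 0.36395750
       = 0.5840


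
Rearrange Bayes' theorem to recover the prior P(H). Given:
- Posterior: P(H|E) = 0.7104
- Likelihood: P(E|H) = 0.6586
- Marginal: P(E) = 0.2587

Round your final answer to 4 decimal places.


From Bayes' theorem: P(H|E) = P(E|H) × P(H) / P(E)

Rearranging for P(H):
P(H) = P(H|E) × P(E) / P(E|H)
     = 0.7104 × 0.2587 / 0.6586
     = 0.18378048 / 0.6586
     = 0.2790


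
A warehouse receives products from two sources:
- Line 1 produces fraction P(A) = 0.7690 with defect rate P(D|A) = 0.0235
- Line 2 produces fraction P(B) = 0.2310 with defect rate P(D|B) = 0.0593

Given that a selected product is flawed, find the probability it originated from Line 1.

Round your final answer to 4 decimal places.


Let A = from Line 1, D = flawed

Given:
- P(A) = 0.7690, P(B) = 0.2310
- P(D|A) = 0.0235, P(D|B) = 0.0593

Step 1: Find P(D)
P(D) = P(D|A)P(A) + P(D|B)P(B)
     = 0.0235 × 0.7690 + 0.0593 × 0.2310
     = 0.01807150 + 0.01369830
     = 0.03176980

Step 2: Apply Bayes' theorem
P(A|D) = P(D|A)P(A) / P(D)
       = 0.01807150 / 0.03176980
       = 0.5688


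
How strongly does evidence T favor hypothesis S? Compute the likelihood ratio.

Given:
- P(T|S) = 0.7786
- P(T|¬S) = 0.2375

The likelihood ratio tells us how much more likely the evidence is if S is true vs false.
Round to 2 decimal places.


Likelihood Ratio (LR) = P(T|S) / P(T|¬S)

LR = 0.7786 / 0.2375
   = 3.28

The evidence is 3.28 times more likely if S is true than if S is false.
LR > 1, so observing T raises the odds in favor of S.


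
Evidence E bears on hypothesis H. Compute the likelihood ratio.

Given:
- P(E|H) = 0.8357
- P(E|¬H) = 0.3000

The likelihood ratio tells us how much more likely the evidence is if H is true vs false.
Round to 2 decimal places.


Likelihood Ratio (LR) = P(E|H) / P(E|¬H)

LR = 0.8357 / 0.3000
   = 2.79

The evidence is 2.79 times more likely if H is true than if H is false.
Since LR > 1, the evidence supports H over ¬H.


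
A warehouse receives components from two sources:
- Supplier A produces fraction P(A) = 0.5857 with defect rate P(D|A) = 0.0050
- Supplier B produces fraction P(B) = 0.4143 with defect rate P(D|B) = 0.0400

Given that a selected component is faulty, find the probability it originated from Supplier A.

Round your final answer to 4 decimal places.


Let A = from Supplier A, D = faulty

Given:
- P(A) = 0.5857, P(B) = 0.4143
- P(D|A) = 0.0050, P(D|B) = 0.0400

Step 1: Find P(D)
P(D) = P(D|A)P(A) + P(D|B)P(B)
     = 0.0050 × 0.5857 + 0.0400 × 0.4143
     = 0.00292850 + 0.01657200
     = 0.01950050

Step 2: Apply Bayes' theorem
P(A|D) = P(D|A)P(A) / P(D)
       = 0.00292850 / 0.01950050
       = 0.1502


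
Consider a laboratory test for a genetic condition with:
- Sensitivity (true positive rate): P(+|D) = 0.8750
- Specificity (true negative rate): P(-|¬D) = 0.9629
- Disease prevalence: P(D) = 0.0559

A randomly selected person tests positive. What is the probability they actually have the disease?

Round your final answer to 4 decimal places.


Let D = has disease, + = positive test

Given:
- P(D) = 0.0559 (prevalence)
- P(+|D) = 0.8750 (sensitivity)
- P(-|¬D) = 0.9629 (specificity)
- P(+|¬D) = 0.0371 (false positive rate = 1 - specificity)

Step 1: Find P(+)
P(+) = P(+|D)P(D) + P(+|¬D)P(¬D)
     = 0.8750 × 0.0559 + 0.0371 × 0.9441
     = 0.04891250 + 0.03502611
     = 0.08393861

Step 2: Apply Bayes' theorem for P(D|+)
P(D|+) = P(+|D)P(D) / P(+)
       = 0.04891250 / 0.08393861
       = 0.5827


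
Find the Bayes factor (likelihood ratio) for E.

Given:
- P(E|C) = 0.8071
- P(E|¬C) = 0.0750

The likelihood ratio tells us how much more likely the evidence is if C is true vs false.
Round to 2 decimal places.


Likelihood Ratio (LR) = P(E|C) / P(E|¬C)

LR = 0.8071 / 0.0750
   = 10.76

The evidence is 10.76 times more likely if C is true than if C is false.
Because LR exceeds 1, E is evidence for C.


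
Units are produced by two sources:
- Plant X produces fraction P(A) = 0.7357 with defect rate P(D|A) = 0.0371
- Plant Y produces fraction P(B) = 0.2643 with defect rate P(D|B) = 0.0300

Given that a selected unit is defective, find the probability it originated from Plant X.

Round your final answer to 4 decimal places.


Let A = from Plant X, D = defective

Given:
- P(A) = 0.7357, P(B) = 0.2643
- P(D|A) = 0.0371, P(D|B) = 0.0300

Step 1: Find P(D)
P(D) = P(D|A)P(A) + P(D|B)P(B)
     = 0.0371 × 0.7357 + 0.0300 × 0.2643
     = 0.02729447 + 0.00792900
     = 0.03522347

Step 2: Apply Bayes' theorem
P(A|D) = P(D|A)P(A) / P(D)
       = 0.02729447 / 0.03522347
       = 0.7749


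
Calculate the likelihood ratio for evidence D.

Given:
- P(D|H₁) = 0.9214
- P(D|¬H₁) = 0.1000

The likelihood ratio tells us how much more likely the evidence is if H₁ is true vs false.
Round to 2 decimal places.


Likelihood Ratio (LR) = P(D|H₁) / P(D|¬H₁)

LR = 0.9214 / 0.1000
   = 9.21

The evidence is 9.21 times more likely if H₁ is true than if H₁ is false.
Because LR exceeds 1, D is evidence for H₁.


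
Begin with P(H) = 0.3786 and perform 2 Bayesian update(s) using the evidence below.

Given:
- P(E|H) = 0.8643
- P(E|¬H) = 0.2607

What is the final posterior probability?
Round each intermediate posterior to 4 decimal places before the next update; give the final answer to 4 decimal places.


Sequential Bayesian updating:

Initial prior: P(H) = 0.3786

Update 1:
  P(E) = 0.8643 × 0.3786 + 0.2607 × 0.6214 = 0.32722398 + 0.16199898 = 0.48922296
  P(H|E) = 0.32722398 / 0.48922296 = 0.6689

Update 2:
  P(E) = 0.8643 × 0.6689 + 0.2607 × 0.3311 = 0.57813027 + 0.08631777 = 0.66444804
  P(H|E) = 0.57813027 / 0.66444804 = 0.8701

Final posterior: 0.8701


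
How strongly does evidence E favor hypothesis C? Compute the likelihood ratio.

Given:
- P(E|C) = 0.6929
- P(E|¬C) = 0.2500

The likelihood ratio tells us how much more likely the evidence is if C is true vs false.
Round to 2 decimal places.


Likelihood Ratio (LR) = P(E|C) / P(E|¬C)

LR = 0.6929 / 0.2500
   = 2.77

The evidence is 2.77 times more likely if C is true than if C is false.
Since LR > 1, the evidence supports C over ¬C.


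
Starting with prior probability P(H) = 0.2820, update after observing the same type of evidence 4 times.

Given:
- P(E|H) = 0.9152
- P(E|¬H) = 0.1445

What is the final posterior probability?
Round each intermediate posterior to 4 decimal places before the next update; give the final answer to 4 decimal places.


Sequential Bayesian updating:

Initial prior: P(H) = 0.2820

Update 1:
  P(E) = 0.9152 × 0.2820 + 0.1445 × 0.7180 = 0.25808640 + 0.10375100 = 0.36183740
  P(H|E) = 0.25808640 / 0.36183740 = 0.7133

Update 2:
  P(E) = 0.9152 × 0.7133 + 0.1445 × 0.2867 = 0.65281216 + 0.04142815 = 0.69424031
  P(H|E) = 0.65281216 / 0.69424031 = 0.9403

Update 3:
  P(E) = 0.9152 × 0.9403 + 0.1445 × 0.0597 = 0.86056256 + 0.00862665 = 0.86918921
  P(H|E) = 0.86056256 / 0.86918921 = 0.9901

Update 4:
  P(E) = 0.9152 × 0.9901 + 0.1445 × 0.0099 = 0.90613952 + 0.00143055 = 0.90757007
  P(H|E) = 0.90613952 / 0.90757007 = 0.9984

Final posterior: 0.9984


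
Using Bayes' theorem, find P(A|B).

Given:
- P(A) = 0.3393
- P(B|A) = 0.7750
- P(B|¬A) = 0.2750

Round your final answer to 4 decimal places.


Bayes' theorem: P(A|B) = P(B|A) × P(A) / P(B)

Step 1: Calculate P(B) using law of total probability
P(B) = P(B|A)P(A) + P(B|¬A)P(¬A)
     = 0.7750 × 0.3393 + 0.2750 × 0.6607
     = 0.26295750 + 0.18169250
     = 0.44465000

Step 2: Apply Bayes' theorem
P(A|B) = P(B|A) × P(A) / P(B)
       = 0.26295750 / 0.44465000
       = 0.5914


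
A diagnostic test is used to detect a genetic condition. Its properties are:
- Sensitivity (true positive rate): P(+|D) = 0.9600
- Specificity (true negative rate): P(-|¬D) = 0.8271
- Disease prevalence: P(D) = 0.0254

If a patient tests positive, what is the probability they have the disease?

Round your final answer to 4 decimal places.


Let D = has disease, + = positive test

Given:
- P(D) = 0.0254 (prevalence)
- P(+|D) = 0.9600 (sensitivity)
- P(-|¬D) = 0.8271 (specificity)
- P(+|¬D) = 0.1729 (false positive rate = 1 - specificity)

Step 1: Find P(+)
P(+) = P(+|D)P(D) + P(+|¬D)P(¬D)
     = 0.9600 × 0.0254 + 0.1729 × 0.9746
     = 0.02438400 + 0.16850834
     = 0.19289234

Step 2: Apply Bayes' theorem for P(D|+)
P(D|+) = P(+|D)P(D) / P(+)
       = 0.02438400 / 0.19289234
       = 0.1264


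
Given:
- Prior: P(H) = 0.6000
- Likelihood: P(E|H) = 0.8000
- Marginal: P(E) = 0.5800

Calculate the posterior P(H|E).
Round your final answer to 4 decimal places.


Using Bayes' theorem:

P(H|E) = P(E|H) × P(H) / P(E)
       = 0.8000 × 0.6000 / 0.5800
       = 0.48000000 / 0.5800
       = 0.8276

The evidence strengthens our belief in H.
Prior: 0.6000 → Posterior: 0.8276


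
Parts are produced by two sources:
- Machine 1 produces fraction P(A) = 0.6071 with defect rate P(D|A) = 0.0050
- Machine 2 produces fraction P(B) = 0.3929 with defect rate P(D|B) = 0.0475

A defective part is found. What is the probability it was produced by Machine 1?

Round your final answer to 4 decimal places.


Let A = from Machine 1, D = defective

Given:
- P(A) = 0.6071, P(B) = 0.3929
- P(D|A) = 0.0050, P(D|B) = 0.0475

Step 1: Find P(D)
P(D) = P(D|A)P(A) + P(D|B)P(B)
     = 0.0050 × 0.6071 + 0.0475 × 0.3929
     = 0.00303550 + 0.01866275
     = 0.02169825

Step 2: Apply Bayes' theorem
P(A|D) = P(D|A)P(A) / P(D)
       = 0.00303550 / 0.02169825
       = 0.1399


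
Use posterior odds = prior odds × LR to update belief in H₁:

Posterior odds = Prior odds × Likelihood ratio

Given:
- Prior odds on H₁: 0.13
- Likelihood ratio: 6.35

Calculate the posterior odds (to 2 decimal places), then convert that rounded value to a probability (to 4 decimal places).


Step 1: Calculate posterior odds
Posterior odds = Prior odds × LR
               = 0.13 × 6.35
               = 0.83

Step 2: Convert to probability
P(H₁|E) = Posterior odds / (1 + Posterior odds)
       = 0.83 / (1 + 0.83)
       = 0.83 / 1.83
       = 0.4536

The evidence increased P(H₁) from 0.1150 to 0.4536.


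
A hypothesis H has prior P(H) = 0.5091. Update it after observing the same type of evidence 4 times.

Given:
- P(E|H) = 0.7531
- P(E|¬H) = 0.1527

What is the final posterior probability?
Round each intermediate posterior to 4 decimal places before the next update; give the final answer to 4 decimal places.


Sequential Bayesian updating:

Initial prior: P(H) = 0.5091

Update 1:
  P(E) = 0.7531 × 0.5091 + 0.1527 × 0.4909 = 0.38340321 + 0.07496043 = 0.45836364
  P(H|E) = 0.38340321 / 0.45836364 = 0.8365

Update 2:
  P(E) = 0.7531 × 0.8365 + 0.1527 × 0.1635 = 0.62996815 + 0.02496645 = 0.65493460
  P(H|E) = 0.62996815 / 0.65493460 = 0.9619

Update 3:
  P(E) = 0.7531 × 0.9619 + 0.1527 × 0.0381 = 0.72440689 + 0.00581787 = 0.73022476
  P(H|E) = 0.72440689 / 0.73022476 = 0.9920

Update 4:
  P(E) = 0.7531 × 0.9920 + 0.1527 × 0.0080 = 0.74707520 + 0.00122160 = 0.74829680
  P(H|E) = 0.74707520 / 0.74829680 = 0.9984

Final posterior: 0.9984


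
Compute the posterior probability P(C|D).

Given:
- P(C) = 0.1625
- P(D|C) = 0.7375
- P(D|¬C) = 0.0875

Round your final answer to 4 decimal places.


Bayes' theorem: P(C|D) = P(D|C) × P(C) / P(D)

Step 1: Calculate P(D) using law of total probability
P(D) = P(D|C)P(C) + P(D|¬C)P(¬C)
     = 0.7375 × 0.1625 + 0.0875 × 0.8375
     = 0.11984375 + 0.07328125
     = 0.19312500

Step 2: Apply Bayes' theorem
P(C|D) = P(D|C) × P(C) / P(D)
       = 0.11984375 / 0.19312500
       = 0.6206


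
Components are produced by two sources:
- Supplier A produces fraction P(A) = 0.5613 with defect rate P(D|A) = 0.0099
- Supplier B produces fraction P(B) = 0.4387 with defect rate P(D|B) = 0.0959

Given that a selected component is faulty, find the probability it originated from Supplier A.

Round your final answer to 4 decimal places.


Let A = from Supplier A, D = faulty

Given:
- P(A) = 0.5613, P(B) = 0.4387
- P(D|A) = 0.0099, P(D|B) = 0.0959

Step 1: Find P(D)
P(D) = P(D|A)P(A) + P(D|B)P(B)
     = 0.0099 × 0.5613 + 0.0959 × 0.4387
     = 0.00555687 + 0.04207133
     = 0.04762820

Step 2: Apply Bayes' theorem
P(A|D) = P(D|A)P(A) / P(D)
       = 0.00555687 / 0.04762820
       = 0.1167


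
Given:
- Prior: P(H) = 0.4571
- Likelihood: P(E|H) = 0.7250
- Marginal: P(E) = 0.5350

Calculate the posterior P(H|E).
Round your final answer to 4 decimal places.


Using Bayes' theorem:

P(H|E) = P(E|H) × P(H) / P(E)
       = 0.7250 × 0.4571 / 0.5350
       = 0.33139750 / 0.5350
       = 0.6194

The evidence strengthens our belief in H.
Prior: 0.4571 → Posterior: 0.6194


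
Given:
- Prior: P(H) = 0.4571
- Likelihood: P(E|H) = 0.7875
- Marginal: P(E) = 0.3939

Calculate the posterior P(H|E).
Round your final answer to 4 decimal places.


Using Bayes' theorem:

P(H|E) = P(E|H) × P(H) / P(E)
       = 0.7875 × 0.4571 / 0.3939
       = 0.35996625 / 0.3939
       = 0.9139

The evidence strengthens our belief in H.
Prior: 0.4571 → Posterior: 0.9139


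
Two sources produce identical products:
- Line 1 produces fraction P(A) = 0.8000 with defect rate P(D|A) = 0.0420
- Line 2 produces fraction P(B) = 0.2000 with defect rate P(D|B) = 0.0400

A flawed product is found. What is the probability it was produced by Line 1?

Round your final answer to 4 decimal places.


Let A = from Line 1, D = flawed

Given:
- P(A) = 0.8000, P(B) = 0.2000
- P(D|A) = 0.0420, P(D|B) = 0.0400

Step 1: Find P(D)
P(D) = P(D|A)P(A) + P(D|B)P(B)
     = 0.0420 × 0.8000 + 0.0400 × 0.2000
     = 0.03360000 + 0.00800000
     = 0.04160000

Step 2: Apply Bayes' theorem
P(A|D) = P(D|A)P(A) / P(D)
       = 0.03360000 / 0.04160000
       = 0.8077


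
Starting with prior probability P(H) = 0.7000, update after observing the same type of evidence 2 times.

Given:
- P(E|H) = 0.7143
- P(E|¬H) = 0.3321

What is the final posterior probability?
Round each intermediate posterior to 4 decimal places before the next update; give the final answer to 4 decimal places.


Sequential Bayesian updating:

Initial prior: P(H) = 0.7000

Update 1:
  P(E) = 0.7143 × 0.7000 + 0.3321 × 0.3000 = 0.50001000 + 0.09963000 = 0.59964000
  P(H|E) = 0.50001000 / 0.59964000 = 0.8339

Update 2:
  P(E) = 0.7143 × 0.8339 + 0.3321 × 0.1661 = 0.59565477 + 0.05516181 = 0.65081658
  P(H|E) = 0.59565477 / 0.65081658 = 0.9152

Final posterior: 0.9152


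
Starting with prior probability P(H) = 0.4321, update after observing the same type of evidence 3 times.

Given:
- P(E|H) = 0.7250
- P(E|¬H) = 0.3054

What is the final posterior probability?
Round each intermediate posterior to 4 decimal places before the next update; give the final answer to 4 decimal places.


Sequential Bayesian updating:

Initial prior: P(H) = 0.4321

Update 1:
  P(E) = 0.7250 × 0.4321 + 0.3054 × 0.5679 = 0.31327250 + 0.17343666 = 0.48670916
  P(H|E) = 0.31327250 / 0.48670916 = 0.6437

Update 2:
  P(E) = 0.7250 × 0.6437 + 0.3054 × 0.3563 = 0.46668250 + 0.10881402 = 0.57549652
  P(H|E) = 0.46668250 / 0.57549652 = 0.8109

Update 3:
  P(E) = 0.7250 × 0.8109 + 0.3054 × 0.1891 = 0.58790250 + 0.05775114 = 0.64565364
  P(H|E) = 0.58790250 / 0.64565364 = 0.9106

Final posterior: 0.9106
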